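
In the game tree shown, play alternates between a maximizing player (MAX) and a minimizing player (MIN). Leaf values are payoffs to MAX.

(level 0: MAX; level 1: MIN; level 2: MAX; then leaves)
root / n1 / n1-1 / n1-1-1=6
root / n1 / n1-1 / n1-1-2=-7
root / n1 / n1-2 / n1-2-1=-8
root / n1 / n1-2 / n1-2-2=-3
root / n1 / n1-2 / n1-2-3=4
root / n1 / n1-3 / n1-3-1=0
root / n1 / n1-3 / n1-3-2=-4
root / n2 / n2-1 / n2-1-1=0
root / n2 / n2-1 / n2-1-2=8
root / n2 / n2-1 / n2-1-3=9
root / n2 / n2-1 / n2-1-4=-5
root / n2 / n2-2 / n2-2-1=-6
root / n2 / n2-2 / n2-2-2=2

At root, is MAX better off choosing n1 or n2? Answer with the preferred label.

n1-1 (MAX): max(6, -7) = 6
n1-2 (MAX): max(-8, -3, 4) = 4
n1-3 (MAX): max(0, -4) = 0
n1 (MIN): min(6, 4, 0) = 0
n2-1 (MAX): max(0, 8, 9, -5) = 9
n2-2 (MAX): max(-6, 2) = 2
n2 (MIN): min(9, 2) = 2
MAX prefers the higher value; n1=0, n2=2. n2 is better since 2 > 0.

n2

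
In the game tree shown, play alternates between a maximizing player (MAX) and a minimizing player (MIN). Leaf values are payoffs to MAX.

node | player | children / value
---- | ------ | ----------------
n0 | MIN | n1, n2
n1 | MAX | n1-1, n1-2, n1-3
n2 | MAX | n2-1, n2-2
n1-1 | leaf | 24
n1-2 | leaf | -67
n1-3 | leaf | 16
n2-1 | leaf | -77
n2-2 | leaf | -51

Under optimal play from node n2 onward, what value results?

-51

n2 (MAX): max(-77, -51) = -51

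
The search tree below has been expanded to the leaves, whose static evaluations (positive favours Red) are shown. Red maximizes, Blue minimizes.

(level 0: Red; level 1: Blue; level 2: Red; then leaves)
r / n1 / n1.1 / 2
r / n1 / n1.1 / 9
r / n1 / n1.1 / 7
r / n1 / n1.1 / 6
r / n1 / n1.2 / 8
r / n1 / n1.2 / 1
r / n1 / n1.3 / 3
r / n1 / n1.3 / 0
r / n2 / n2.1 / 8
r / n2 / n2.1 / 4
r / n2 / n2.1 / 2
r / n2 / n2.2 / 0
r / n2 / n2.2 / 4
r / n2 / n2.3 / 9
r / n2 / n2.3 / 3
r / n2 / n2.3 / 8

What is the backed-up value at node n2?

n2.1 (Red): max(8, 4, 2) = 8
n2.2 (Red): max(0, 4) = 4
n2.3 (Red): max(9, 3, 8) = 9
n2 (Blue): min(8, 4, 9) = 4

4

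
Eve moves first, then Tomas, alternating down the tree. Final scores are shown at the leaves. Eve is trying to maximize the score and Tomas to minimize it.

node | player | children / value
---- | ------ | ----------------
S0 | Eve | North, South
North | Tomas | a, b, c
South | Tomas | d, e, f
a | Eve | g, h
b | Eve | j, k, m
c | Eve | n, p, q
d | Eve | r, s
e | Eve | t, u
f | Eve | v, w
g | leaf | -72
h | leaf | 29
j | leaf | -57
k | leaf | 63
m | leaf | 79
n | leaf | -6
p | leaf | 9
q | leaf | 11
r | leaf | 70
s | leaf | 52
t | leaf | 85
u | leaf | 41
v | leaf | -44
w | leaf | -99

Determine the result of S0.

11

a (Eve): max(-72, 29) = 29
b (Eve): max(-57, 63, 79) = 79
c (Eve): max(-6, 9, 11) = 11
North (Tomas): min(29, 79, 11) = 11
d (Eve): max(70, 52) = 70
e (Eve): max(85, 41) = 85
f (Eve): max(-44, -99) = -44
South (Tomas): min(70, 85, -44) = -44
S0 (Eve): max(11, -44) = 11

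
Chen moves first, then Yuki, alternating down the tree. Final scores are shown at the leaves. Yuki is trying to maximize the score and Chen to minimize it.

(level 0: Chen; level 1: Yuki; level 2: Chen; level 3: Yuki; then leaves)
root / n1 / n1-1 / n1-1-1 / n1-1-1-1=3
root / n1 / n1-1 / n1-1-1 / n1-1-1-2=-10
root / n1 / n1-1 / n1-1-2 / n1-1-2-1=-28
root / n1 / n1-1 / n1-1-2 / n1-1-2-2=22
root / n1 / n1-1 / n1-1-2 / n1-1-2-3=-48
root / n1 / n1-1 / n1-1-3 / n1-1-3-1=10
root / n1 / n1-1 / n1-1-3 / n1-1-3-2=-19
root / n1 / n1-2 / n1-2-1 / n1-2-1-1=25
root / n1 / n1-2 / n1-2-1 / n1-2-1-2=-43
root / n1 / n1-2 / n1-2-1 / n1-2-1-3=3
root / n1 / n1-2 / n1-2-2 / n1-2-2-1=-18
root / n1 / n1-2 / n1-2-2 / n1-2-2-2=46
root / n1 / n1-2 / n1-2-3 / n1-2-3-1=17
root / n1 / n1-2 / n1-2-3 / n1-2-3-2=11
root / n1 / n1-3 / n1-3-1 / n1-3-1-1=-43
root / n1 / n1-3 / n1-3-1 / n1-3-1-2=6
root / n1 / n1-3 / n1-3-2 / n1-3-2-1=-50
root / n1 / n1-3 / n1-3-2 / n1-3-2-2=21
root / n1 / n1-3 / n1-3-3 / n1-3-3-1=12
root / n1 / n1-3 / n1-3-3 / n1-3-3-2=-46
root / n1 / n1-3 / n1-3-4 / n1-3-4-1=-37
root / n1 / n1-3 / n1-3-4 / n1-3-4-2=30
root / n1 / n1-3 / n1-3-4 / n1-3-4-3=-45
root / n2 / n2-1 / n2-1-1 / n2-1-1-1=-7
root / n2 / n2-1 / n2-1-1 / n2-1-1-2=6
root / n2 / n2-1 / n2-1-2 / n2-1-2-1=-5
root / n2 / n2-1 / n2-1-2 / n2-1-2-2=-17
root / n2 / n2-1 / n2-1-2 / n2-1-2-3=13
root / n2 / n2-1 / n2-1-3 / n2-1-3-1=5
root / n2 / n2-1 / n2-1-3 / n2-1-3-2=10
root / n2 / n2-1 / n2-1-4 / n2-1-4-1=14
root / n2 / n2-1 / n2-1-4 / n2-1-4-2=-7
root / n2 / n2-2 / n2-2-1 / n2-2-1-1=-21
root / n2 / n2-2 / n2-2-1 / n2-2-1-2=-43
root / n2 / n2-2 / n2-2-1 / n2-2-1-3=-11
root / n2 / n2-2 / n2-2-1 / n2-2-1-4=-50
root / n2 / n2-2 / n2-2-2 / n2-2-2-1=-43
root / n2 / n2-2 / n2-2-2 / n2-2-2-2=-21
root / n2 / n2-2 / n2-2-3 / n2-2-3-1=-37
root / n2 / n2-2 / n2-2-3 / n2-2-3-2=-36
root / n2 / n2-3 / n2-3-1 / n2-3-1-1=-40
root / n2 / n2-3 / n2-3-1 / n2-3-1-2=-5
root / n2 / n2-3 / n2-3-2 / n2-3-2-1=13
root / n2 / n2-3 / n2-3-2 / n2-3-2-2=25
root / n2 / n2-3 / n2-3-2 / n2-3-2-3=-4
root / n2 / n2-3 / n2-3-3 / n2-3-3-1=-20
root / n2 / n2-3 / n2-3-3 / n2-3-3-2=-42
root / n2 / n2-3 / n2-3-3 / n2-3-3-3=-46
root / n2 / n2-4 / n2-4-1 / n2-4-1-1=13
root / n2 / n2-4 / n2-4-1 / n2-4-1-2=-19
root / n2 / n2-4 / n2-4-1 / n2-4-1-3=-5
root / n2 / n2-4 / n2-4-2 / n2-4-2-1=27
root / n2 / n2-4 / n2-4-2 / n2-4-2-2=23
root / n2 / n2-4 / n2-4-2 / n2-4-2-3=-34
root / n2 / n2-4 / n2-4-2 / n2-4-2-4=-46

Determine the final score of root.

n1-1-1 (Yuki): max(3, -10) = 3
n1-1-2 (Yuki): max(-28, 22, -48) = 22
n1-1-3 (Yuki): max(10, -19) = 10
n1-1 (Chen): min(3, 22, 10) = 3
n1-2-1 (Yuki): max(25, -43, 3) = 25
n1-2-2 (Yuki): max(-18, 46) = 46
n1-2-3 (Yuki): max(17, 11) = 17
n1-2 (Chen): min(25, 46, 17) = 17
n1-3-1 (Yuki): max(-43, 6) = 6
n1-3-2 (Yuki): max(-50, 21) = 21
n1-3-3 (Yuki): max(12, -46) = 12
n1-3-4 (Yuki): max(-37, 30, -45) = 30
n1-3 (Chen): min(6, 21, 12, 30) = 6
n1 (Yuki): max(3, 17, 6) = 17
n2-1-1 (Yuki): max(-7, 6) = 6
n2-1-2 (Yuki): max(-5, -17, 13) = 13
n2-1-3 (Yuki): max(5, 10) = 10
n2-1-4 (Yuki): max(14, -7) = 14
n2-1 (Chen): min(6, 13, 10, 14) = 6
n2-2-1 (Yuki): max(-21, -43, -11, -50) = -11
n2-2-2 (Yuki): max(-43, -21) = -21
n2-2-3 (Yuki): max(-37, -36) = -36
n2-2 (Chen): min(-11, -21, -36) = -36
n2-3-1 (Yuki): max(-40, -5) = -5
n2-3-2 (Yuki): max(13, 25, -4) = 25
n2-3-3 (Yuki): max(-20, -42, -46) = -20
n2-3 (Chen): min(-5, 25, -20) = -20
n2-4-1 (Yuki): max(13, -19, -5) = 13
n2-4-2 (Yuki): max(27, 23, -34, -46) = 27
n2-4 (Chen): min(13, 27) = 13
n2 (Yuki): max(6, -36, -20, 13) = 13
root (Chen): min(17, 13) = 13

13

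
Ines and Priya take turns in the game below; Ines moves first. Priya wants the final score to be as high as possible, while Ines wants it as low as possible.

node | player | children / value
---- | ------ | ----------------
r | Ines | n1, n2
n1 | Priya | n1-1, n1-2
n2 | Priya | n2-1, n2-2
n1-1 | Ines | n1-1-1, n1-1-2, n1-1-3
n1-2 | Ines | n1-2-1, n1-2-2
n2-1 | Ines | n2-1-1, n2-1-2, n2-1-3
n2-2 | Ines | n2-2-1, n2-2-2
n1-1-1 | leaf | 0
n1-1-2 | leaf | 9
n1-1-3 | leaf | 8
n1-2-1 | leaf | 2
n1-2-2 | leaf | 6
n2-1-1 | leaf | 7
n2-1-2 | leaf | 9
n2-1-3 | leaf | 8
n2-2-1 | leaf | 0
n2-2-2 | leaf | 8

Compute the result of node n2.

7

n2-1 (Ines): min(7, 9, 8) = 7
n2-2 (Ines): min(0, 8) = 0
n2 (Priya): max(7, 0) = 7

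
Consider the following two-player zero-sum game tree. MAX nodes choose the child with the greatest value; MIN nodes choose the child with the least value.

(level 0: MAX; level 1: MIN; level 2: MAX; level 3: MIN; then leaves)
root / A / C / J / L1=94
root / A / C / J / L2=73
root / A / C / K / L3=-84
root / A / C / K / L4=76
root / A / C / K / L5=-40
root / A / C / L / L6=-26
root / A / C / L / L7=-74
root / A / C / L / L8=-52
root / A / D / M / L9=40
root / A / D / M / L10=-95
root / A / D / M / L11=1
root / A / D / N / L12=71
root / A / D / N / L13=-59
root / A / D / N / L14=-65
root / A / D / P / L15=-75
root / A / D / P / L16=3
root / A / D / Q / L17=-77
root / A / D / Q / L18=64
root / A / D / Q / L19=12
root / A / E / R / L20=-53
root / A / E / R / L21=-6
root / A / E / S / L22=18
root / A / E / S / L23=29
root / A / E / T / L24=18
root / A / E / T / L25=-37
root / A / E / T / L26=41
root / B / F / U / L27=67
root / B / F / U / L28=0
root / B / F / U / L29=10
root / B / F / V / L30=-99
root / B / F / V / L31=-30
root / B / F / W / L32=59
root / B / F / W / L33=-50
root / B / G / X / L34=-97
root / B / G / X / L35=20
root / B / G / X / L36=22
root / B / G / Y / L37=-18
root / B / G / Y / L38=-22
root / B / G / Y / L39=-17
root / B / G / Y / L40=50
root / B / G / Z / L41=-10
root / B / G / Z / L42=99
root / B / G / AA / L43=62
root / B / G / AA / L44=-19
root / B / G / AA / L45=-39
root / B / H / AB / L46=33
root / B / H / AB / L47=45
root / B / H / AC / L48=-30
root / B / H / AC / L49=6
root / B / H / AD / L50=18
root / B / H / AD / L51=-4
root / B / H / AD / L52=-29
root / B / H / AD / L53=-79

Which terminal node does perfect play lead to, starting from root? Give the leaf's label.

L41

J (MIN): min(94, 73) = 73
K (MIN): min(-84, 76, -40) = -84
L (MIN): min(-26, -74, -52) = -74
C (MAX): max(73, -84, -74) = 73
M (MIN): min(40, -95, 1) = -95
N (MIN): min(71, -59, -65) = -65
P (MIN): min(-75, 3) = -75
Q (MIN): min(-77, 64, 12) = -77
D (MAX): max(-95, -65, -75, -77) = -65
R (MIN): min(-53, -6) = -53
S (MIN): min(18, 29) = 18
T (MIN): min(18, -37, 41) = -37
E (MAX): max(-53, 18, -37) = 18
A (MIN): min(73, -65, 18) = -65
U (MIN): min(67, 0, 10) = 0
V (MIN): min(-99, -30) = -99
W (MIN): min(59, -50) = -50
F (MAX): max(0, -99, -50) = 0
X (MIN): min(-97, 20, 22) = -97
Y (MIN): min(-18, -22, -17, 50) = -22
Z (MIN): min(-10, 99) = -10
AA (MIN): min(62, -19, -39) = -39
G (MAX): max(-97, -22, -10, -39) = -10
AB (MIN): min(33, 45) = 33
AC (MIN): min(-30, 6) = -30
AD (MIN): min(18, -4, -29, -79) = -79
H (MAX): max(33, -30, -79) = 33
B (MIN): min(0, -10, 33) = -10
root (MAX): max(-65, -10) = -10
At root, MAX picks B (highest: -10).
At B, MIN picks G (lowest: -10).
At G, MAX picks Z (highest: -10).
At Z, MIN picks L41 (lowest: -10).
Terminal value -10.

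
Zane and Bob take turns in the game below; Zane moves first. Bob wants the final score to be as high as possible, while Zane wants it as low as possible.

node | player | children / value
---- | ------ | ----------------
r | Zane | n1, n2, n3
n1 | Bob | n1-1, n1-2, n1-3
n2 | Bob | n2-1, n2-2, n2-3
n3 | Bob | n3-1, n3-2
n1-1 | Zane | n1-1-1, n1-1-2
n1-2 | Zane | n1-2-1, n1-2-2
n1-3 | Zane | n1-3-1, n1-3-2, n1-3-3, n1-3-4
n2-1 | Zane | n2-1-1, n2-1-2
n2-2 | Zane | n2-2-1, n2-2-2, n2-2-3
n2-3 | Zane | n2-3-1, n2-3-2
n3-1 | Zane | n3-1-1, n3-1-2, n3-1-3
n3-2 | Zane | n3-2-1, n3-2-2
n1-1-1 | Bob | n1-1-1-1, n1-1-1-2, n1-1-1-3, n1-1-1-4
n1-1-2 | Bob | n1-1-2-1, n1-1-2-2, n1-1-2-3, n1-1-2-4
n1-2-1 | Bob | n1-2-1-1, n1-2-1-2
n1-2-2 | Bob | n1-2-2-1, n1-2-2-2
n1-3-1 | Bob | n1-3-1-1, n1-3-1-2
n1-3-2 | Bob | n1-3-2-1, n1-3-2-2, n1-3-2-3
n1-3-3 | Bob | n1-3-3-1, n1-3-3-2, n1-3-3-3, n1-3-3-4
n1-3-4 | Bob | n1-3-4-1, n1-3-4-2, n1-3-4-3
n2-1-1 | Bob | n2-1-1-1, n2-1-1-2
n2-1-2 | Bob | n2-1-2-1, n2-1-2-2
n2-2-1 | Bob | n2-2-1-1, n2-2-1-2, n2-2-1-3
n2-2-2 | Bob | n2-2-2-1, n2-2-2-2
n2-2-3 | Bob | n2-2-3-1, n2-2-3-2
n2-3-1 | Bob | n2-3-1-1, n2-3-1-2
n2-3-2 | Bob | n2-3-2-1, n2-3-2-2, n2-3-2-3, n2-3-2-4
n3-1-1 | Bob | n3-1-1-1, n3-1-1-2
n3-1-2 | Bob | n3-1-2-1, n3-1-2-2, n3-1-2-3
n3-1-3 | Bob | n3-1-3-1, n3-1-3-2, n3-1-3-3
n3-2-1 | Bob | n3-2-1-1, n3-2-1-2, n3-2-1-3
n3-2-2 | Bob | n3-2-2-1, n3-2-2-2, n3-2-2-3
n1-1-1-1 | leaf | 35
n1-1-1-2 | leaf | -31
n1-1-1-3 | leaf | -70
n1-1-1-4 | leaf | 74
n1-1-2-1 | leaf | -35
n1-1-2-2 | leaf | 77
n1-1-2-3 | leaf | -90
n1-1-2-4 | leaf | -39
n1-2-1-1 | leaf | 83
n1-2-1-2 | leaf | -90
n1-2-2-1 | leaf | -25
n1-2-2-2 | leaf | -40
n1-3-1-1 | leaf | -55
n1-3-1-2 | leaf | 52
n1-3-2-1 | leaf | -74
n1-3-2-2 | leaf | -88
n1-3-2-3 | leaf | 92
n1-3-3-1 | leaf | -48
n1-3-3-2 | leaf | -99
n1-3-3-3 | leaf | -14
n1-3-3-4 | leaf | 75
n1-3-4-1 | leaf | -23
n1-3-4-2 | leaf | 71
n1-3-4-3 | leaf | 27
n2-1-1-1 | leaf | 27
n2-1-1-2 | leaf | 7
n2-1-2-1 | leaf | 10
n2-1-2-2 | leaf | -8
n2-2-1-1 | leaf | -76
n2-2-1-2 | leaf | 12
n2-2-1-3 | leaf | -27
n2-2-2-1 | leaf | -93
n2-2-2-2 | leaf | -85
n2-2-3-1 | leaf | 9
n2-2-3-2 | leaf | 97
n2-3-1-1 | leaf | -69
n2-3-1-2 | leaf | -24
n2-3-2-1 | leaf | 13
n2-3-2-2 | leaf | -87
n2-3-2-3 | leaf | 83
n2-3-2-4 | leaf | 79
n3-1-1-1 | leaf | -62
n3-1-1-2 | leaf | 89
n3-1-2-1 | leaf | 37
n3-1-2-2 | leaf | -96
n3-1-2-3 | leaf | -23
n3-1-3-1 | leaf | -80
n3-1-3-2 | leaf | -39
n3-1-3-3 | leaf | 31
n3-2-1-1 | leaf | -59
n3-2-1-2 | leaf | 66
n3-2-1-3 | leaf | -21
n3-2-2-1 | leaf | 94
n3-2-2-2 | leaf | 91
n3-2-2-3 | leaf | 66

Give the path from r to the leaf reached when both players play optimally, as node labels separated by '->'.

r -> n2 -> n2-1 -> n2-1-2 -> n2-1-2-1

n1-1-1 (Bob): max(35, -31, -70, 74) = 74
n1-1-2 (Bob): max(-35, 77, -90, -39) = 77
n1-1 (Zane): min(74, 77) = 74
n1-2-1 (Bob): max(83, -90) = 83
n1-2-2 (Bob): max(-25, -40) = -25
n1-2 (Zane): min(83, -25) = -25
n1-3-1 (Bob): max(-55, 52) = 52
n1-3-2 (Bob): max(-74, -88, 92) = 92
n1-3-3 (Bob): max(-48, -99, -14, 75) = 75
n1-3-4 (Bob): max(-23, 71, 27) = 71
n1-3 (Zane): min(52, 92, 75, 71) = 52
n1 (Bob): max(74, -25, 52) = 74
n2-1-1 (Bob): max(27, 7) = 27
n2-1-2 (Bob): max(10, -8) = 10
n2-1 (Zane): min(27, 10) = 10
n2-2-1 (Bob): max(-76, 12, -27) = 12
n2-2-2 (Bob): max(-93, -85) = -85
n2-2-3 (Bob): max(9, 97) = 97
n2-2 (Zane): min(12, -85, 97) = -85
n2-3-1 (Bob): max(-69, -24) = -24
n2-3-2 (Bob): max(13, -87, 83, 79) = 83
n2-3 (Zane): min(-24, 83) = -24
n2 (Bob): max(10, -85, -24) = 10
n3-1-1 (Bob): max(-62, 89) = 89
n3-1-2 (Bob): max(37, -96, -23) = 37
n3-1-3 (Bob): max(-80, -39, 31) = 31
n3-1 (Zane): min(89, 37, 31) = 31
n3-2-1 (Bob): max(-59, 66, -21) = 66
n3-2-2 (Bob): max(94, 91, 66) = 94
n3-2 (Zane): min(66, 94) = 66
n3 (Bob): max(31, 66) = 66
r (Zane): min(74, 10, 66) = 10
At r, Zane picks n2 (lowest: 10).
At n2, Bob picks n2-1 (highest: 10).
At n2-1, Zane picks n2-1-2 (lowest: 10).
At n2-1-2, Bob picks n2-1-2-1 (highest: 10).
Terminal value 10.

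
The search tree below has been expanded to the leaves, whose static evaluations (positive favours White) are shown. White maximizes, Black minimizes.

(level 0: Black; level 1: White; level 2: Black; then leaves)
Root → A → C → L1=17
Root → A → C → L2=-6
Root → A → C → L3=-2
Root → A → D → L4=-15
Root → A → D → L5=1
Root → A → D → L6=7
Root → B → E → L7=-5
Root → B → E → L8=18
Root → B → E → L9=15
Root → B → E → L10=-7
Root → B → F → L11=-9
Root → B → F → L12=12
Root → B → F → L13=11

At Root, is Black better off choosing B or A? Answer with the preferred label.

B

E (Black): min(-5, 18, 15, -7) = -7
F (Black): min(-9, 12, 11) = -9
B (White): max(-7, -9) = -7
C (Black): min(17, -6, -2) = -6
D (Black): min(-15, 1, 7) = -15
A (White): max(-6, -15) = -6
Black prefers the lower value; B=-7, A=-6. B is better since -7 < -6.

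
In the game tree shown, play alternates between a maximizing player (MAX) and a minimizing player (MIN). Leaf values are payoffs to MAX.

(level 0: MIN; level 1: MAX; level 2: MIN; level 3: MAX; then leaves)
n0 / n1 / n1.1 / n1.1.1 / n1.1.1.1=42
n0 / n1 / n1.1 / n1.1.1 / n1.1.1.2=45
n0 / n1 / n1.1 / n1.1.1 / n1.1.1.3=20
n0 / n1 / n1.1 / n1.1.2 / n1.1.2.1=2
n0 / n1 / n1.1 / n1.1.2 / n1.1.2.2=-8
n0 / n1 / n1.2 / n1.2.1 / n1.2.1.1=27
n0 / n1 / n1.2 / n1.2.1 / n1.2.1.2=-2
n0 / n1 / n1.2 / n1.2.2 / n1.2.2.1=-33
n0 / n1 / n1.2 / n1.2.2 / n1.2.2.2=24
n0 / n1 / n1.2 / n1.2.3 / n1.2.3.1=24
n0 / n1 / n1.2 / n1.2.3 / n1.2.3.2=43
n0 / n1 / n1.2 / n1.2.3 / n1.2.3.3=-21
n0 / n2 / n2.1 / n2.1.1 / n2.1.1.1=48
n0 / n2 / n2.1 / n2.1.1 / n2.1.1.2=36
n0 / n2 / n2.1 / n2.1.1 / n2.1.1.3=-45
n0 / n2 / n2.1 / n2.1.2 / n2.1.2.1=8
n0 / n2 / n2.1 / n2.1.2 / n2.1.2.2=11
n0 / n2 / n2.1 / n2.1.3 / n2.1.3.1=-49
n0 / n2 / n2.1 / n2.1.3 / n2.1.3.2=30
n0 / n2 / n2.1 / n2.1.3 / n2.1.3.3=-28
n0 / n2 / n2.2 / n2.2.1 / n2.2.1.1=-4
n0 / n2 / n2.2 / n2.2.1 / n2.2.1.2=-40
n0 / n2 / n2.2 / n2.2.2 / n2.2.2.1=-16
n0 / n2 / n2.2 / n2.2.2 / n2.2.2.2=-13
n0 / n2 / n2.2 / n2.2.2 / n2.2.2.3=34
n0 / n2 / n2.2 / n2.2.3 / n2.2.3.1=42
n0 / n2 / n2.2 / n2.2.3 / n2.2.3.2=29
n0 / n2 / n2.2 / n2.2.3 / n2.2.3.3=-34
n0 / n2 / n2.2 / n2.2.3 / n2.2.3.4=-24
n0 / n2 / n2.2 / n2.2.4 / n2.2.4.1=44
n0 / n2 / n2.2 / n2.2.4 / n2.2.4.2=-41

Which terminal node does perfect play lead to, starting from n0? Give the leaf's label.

n2.1.2.2

n1.1.1 (MAX): max(42, 45, 20) = 45
n1.1.2 (MAX): max(2, -8) = 2
n1.1 (MIN): min(45, 2) = 2
n1.2.1 (MAX): max(27, -2) = 27
n1.2.2 (MAX): max(-33, 24) = 24
n1.2.3 (MAX): max(24, 43, -21) = 43
n1.2 (MIN): min(27, 24, 43) = 24
n1 (MAX): max(2, 24) = 24
n2.1.1 (MAX): max(48, 36, -45) = 48
n2.1.2 (MAX): max(8, 11) = 11
n2.1.3 (MAX): max(-49, 30, -28) = 30
n2.1 (MIN): min(48, 11, 30) = 11
n2.2.1 (MAX): max(-4, -40) = -4
n2.2.2 (MAX): max(-16, -13, 34) = 34
n2.2.3 (MAX): max(42, 29, -34, -24) = 42
n2.2.4 (MAX): max(44, -41) = 44
n2.2 (MIN): min(-4, 34, 42, 44) = -4
n2 (MAX): max(11, -4) = 11
n0 (MIN): min(24, 11) = 11
At n0, MIN picks n2 (lowest: 11).
At n2, MAX picks n2.1 (highest: 11).
At n2.1, MIN picks n2.1.2 (lowest: 11).
At n2.1.2, MAX picks n2.1.2.2 (highest: 11).
Terminal value 11.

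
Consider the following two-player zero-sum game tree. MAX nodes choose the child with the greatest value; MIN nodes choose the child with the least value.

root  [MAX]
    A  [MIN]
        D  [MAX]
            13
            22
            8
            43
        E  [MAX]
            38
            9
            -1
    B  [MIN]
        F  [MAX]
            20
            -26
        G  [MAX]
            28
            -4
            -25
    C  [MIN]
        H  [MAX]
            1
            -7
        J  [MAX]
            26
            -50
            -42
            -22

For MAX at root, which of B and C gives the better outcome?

F (MAX): max(20, -26) = 20
G (MAX): max(28, -4, -25) = 28
B (MIN): min(20, 28) = 20
H (MAX): max(1, -7) = 1
J (MAX): max(26, -50, -42, -22) = 26
C (MIN): min(1, 26) = 1
MAX prefers the higher value; B=20, C=1. B is better since 20 > 1.

B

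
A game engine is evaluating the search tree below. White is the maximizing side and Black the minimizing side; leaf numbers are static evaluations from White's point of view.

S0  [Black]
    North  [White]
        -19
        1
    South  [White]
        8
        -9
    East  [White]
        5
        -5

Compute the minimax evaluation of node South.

South (White): max(8, -9) = 8

8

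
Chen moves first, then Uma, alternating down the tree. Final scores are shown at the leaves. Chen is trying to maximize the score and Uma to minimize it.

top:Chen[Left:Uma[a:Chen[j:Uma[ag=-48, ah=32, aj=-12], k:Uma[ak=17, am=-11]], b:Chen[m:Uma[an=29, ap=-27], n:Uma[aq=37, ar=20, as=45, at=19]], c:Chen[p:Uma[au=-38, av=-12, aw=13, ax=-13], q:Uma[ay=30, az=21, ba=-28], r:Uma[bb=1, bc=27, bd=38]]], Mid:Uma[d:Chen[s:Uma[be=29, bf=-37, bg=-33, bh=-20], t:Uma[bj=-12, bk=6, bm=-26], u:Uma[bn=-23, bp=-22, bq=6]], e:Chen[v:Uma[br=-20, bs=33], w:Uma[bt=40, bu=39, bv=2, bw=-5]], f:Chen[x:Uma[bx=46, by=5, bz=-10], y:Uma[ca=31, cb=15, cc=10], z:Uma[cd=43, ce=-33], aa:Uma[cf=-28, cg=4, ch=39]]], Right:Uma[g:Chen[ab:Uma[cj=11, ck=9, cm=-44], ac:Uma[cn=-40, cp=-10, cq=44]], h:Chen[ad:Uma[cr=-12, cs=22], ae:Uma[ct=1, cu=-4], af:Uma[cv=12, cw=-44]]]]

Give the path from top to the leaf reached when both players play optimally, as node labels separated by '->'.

j (Uma): min(-48, 32, -12) = -48
k (Uma): min(17, -11) = -11
a (Chen): max(-48, -11) = -11
m (Uma): min(29, -27) = -27
n (Uma): min(37, 20, 45, 19) = 19
b (Chen): max(-27, 19) = 19
p (Uma): min(-38, -12, 13, -13) = -38
q (Uma): min(30, 21, -28) = -28
r (Uma): min(1, 27, 38) = 1
c (Chen): max(-38, -28, 1) = 1
Left (Uma): min(-11, 19, 1) = -11
s (Uma): min(29, -37, -33, -20) = -37
t (Uma): min(-12, 6, -26) = -26
u (Uma): min(-23, -22, 6) = -23
d (Chen): max(-37, -26, -23) = -23
v (Uma): min(-20, 33) = -20
w (Uma): min(40, 39, 2, -5) = -5
e (Chen): max(-20, -5) = -5
x (Uma): min(46, 5, -10) = -10
y (Uma): min(31, 15, 10) = 10
z (Uma): min(43, -33) = -33
aa (Uma): min(-28, 4, 39) = -28
f (Chen): max(-10, 10, -33, -28) = 10
Mid (Uma): min(-23, -5, 10) = -23
ab (Uma): min(11, 9, -44) = -44
ac (Uma): min(-40, -10, 44) = -40
g (Chen): max(-44, -40) = -40
ad (Uma): min(-12, 22) = -12
ae (Uma): min(1, -4) = -4
af (Uma): min(12, -44) = -44
h (Chen): max(-12, -4, -44) = -4
Right (Uma): min(-40, -4) = -40
top (Chen): max(-11, -23, -40) = -11
At top, Chen picks Left (highest: -11).
At Left, Uma picks a (lowest: -11).
At a, Chen picks k (highest: -11).
At k, Uma picks am (lowest: -11).
Terminal value -11.

top -> Left -> a -> k -> am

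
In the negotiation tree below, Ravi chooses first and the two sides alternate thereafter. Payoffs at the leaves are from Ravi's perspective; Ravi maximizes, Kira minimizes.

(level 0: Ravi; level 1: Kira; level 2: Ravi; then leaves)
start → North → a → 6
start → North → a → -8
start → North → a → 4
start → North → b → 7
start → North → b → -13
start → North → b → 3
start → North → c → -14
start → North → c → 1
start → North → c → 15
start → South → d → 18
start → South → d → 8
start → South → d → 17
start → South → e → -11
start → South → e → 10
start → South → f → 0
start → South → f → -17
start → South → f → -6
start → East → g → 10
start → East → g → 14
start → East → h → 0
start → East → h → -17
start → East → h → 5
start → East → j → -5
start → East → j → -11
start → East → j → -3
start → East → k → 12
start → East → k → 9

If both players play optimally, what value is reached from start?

a (Ravi): max(6, -8, 4) = 6
b (Ravi): max(7, -13, 3) = 7
c (Ravi): max(-14, 1, 15) = 15
North (Kira): min(6, 7, 15) = 6
d (Ravi): max(18, 8, 17) = 18
e (Ravi): max(-11, 10) = 10
f (Ravi): max(0, -17, -6) = 0
South (Kira): min(18, 10, 0) = 0
g (Ravi): max(10, 14) = 14
h (Ravi): max(0, -17, 5) = 5
j (Ravi): max(-5, -11, -3) = -3
k (Ravi): max(12, 9) = 12
East (Kira): min(14, 5, -3, 12) = -3
start (Ravi): max(6, 0, -3) = 6

6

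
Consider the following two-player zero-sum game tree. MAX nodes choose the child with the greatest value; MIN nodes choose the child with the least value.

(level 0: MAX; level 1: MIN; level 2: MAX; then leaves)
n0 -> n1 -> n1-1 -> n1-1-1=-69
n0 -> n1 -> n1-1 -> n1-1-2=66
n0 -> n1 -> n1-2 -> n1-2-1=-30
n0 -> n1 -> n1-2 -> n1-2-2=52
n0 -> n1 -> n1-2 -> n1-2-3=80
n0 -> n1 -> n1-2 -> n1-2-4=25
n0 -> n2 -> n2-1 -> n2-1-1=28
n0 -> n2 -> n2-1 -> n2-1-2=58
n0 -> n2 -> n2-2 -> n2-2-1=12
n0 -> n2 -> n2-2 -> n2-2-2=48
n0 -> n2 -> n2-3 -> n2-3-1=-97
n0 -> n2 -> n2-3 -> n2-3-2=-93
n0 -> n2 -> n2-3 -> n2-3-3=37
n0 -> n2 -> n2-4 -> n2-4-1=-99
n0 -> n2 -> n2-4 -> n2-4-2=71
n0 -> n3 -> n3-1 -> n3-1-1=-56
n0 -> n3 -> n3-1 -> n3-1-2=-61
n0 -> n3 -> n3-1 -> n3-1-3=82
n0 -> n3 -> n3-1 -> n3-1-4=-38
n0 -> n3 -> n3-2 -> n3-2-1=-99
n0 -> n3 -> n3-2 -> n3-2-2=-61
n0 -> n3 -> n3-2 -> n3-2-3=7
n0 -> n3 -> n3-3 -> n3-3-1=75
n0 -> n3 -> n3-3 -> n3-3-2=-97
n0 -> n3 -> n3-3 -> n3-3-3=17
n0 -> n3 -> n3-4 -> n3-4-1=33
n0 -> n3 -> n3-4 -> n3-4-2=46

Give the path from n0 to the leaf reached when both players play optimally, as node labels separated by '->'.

n0 -> n1 -> n1-1 -> n1-1-2

n1-1 (MAX): max(-69, 66) = 66
n1-2 (MAX): max(-30, 52, 80, 25) = 80
n1 (MIN): min(66, 80) = 66
n2-1 (MAX): max(28, 58) = 58
n2-2 (MAX): max(12, 48) = 48
n2-3 (MAX): max(-97, -93, 37) = 37
n2-4 (MAX): max(-99, 71) = 71
n2 (MIN): min(58, 48, 37, 71) = 37
n3-1 (MAX): max(-56, -61, 82, -38) = 82
n3-2 (MAX): max(-99, -61, 7) = 7
n3-3 (MAX): max(75, -97, 17) = 75
n3-4 (MAX): max(33, 46) = 46
n3 (MIN): min(82, 7, 75, 46) = 7
n0 (MAX): max(66, 37, 7) = 66
At n0, MAX picks n1 (highest: 66).
At n1, MIN picks n1-1 (lowest: 66).
At n1-1, MAX picks n1-1-2 (highest: 66).
Terminal value 66.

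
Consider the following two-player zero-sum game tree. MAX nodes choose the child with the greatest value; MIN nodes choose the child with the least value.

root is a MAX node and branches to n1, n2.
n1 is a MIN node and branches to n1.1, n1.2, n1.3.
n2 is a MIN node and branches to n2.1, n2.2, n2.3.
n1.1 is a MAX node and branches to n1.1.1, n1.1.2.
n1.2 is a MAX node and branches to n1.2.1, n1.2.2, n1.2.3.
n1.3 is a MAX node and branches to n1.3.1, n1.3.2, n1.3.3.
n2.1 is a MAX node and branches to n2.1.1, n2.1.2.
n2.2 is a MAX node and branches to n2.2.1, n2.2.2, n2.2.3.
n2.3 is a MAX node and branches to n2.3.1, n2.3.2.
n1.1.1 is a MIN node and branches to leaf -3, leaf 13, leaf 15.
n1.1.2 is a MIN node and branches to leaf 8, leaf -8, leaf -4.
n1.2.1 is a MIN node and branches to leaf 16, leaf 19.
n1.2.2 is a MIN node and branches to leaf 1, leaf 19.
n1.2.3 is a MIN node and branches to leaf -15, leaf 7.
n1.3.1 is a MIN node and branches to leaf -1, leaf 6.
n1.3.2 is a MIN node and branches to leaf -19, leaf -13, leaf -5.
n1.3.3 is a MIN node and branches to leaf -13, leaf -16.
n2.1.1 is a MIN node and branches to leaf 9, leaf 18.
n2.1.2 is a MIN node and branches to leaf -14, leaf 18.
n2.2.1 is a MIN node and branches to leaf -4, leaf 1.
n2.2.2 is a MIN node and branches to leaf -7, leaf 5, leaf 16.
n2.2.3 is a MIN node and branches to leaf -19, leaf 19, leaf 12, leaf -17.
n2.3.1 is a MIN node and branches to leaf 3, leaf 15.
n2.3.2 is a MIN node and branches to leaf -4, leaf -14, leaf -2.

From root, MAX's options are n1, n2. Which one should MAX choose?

n1.1.1 (MIN): min(-3, 13, 15) = -3
n1.1.2 (MIN): min(8, -8, -4) = -8
n1.1 (MAX): max(-3, -8) = -3
n1.2.1 (MIN): min(16, 19) = 16
n1.2.2 (MIN): min(1, 19) = 1
n1.2.3 (MIN): min(-15, 7) = -15
n1.2 (MAX): max(16, 1, -15) = 16
n1.3.1 (MIN): min(-1, 6) = -1
n1.3.2 (MIN): min(-19, -13, -5) = -19
n1.3.3 (MIN): min(-13, -16) = -16
n1.3 (MAX): max(-1, -19, -16) = -1
n1 (MIN): min(-3, 16, -1) = -3
n2.1.1 (MIN): min(9, 18) = 9
n2.1.2 (MIN): min(-14, 18) = -14
n2.1 (MAX): max(9, -14) = 9
n2.2.1 (MIN): min(-4, 1) = -4
n2.2.2 (MIN): min(-7, 5, 16) = -7
n2.2.3 (MIN): min(-19, 19, 12, -17) = -19
n2.2 (MAX): max(-4, -7, -19) = -4
n2.3.1 (MIN): min(3, 15) = 3
n2.3.2 (MIN): min(-4, -14, -2) = -14
n2.3 (MAX): max(3, -14) = 3
n2 (MIN): min(9, -4, 3) = -4
root (MAX): max(-3, -4) = -3
MAX at root wants the highest of {n1=-3, n2=-4}, so chooses n1.

n1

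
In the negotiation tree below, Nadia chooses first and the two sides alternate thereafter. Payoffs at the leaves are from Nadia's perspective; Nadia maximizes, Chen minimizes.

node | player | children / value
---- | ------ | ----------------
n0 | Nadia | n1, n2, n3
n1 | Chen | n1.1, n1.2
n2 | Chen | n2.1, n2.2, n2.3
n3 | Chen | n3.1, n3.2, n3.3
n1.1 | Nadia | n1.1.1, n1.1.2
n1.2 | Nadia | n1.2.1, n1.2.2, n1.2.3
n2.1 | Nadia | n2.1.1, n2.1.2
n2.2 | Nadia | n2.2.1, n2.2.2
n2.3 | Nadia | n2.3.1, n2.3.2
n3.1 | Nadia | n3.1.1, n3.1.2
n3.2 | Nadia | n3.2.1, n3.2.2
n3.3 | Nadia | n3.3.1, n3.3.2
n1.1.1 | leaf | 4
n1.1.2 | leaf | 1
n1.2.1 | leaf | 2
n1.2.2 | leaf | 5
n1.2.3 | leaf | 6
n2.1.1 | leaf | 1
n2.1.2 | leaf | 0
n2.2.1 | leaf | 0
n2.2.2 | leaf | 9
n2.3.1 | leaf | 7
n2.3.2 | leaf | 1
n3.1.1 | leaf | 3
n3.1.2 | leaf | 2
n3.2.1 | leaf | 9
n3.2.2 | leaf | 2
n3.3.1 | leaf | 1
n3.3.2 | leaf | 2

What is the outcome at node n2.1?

n2.1 (Nadia): max(1, 0) = 1

1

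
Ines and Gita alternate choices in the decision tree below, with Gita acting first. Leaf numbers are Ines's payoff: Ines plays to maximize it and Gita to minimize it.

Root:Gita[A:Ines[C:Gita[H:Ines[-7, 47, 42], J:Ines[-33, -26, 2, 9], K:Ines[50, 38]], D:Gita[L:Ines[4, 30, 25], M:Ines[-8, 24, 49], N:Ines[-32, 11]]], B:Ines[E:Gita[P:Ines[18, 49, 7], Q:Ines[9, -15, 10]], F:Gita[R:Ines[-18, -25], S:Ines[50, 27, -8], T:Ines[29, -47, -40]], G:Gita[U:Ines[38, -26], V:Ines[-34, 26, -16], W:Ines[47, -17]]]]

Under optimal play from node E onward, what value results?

10

P (Ines): max(18, 49, 7) = 49
Q (Ines): max(9, -15, 10) = 10
E (Gita): min(49, 10) = 10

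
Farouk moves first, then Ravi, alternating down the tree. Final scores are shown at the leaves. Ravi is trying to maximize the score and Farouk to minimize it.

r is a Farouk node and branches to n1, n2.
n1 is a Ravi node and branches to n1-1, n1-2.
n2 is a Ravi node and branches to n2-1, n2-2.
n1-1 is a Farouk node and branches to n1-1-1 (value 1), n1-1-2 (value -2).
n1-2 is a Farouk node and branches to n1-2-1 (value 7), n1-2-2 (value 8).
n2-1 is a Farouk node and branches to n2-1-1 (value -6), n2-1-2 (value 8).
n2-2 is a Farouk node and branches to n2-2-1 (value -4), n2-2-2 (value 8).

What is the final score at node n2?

-4

n2-1 (Farouk): min(-6, 8) = -6
n2-2 (Farouk): min(-4, 8) = -4
n2 (Ravi): max(-6, -4) = -4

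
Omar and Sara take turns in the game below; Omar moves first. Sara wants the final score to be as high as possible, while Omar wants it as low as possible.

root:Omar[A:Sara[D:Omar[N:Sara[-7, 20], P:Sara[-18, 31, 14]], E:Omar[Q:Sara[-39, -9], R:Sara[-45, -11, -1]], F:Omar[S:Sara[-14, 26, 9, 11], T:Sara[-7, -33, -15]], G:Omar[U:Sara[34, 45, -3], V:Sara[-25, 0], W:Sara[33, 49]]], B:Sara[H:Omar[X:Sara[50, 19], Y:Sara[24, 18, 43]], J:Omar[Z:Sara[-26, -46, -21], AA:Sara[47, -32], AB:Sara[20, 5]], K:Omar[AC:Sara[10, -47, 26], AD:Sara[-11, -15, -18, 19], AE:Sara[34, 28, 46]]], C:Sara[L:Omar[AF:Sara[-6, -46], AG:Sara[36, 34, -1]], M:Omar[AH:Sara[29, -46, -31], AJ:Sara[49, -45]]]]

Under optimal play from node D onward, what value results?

20

N (Sara): max(-7, 20) = 20
P (Sara): max(-18, 31, 14) = 31
D (Omar): min(20, 31) = 20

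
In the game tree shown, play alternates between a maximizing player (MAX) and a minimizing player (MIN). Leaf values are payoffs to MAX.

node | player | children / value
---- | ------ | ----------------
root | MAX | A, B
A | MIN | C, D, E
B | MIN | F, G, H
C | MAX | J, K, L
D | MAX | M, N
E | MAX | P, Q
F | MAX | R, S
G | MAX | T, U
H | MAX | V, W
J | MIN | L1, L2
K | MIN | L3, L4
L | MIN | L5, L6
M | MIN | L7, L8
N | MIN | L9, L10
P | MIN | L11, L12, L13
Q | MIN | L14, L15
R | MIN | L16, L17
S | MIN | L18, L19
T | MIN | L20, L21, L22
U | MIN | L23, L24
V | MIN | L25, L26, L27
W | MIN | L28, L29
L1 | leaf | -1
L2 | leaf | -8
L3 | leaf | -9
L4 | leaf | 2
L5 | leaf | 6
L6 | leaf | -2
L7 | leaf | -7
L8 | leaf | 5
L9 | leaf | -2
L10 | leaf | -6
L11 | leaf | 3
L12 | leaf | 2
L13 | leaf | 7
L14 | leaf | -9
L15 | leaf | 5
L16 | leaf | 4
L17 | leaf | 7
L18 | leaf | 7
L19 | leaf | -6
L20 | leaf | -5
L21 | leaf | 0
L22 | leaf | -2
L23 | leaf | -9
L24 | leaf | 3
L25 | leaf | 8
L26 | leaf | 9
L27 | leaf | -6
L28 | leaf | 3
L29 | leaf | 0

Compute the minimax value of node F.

R (MIN): min(4, 7) = 4
S (MIN): min(7, -6) = -6
F (MAX): max(4, -6) = 4

4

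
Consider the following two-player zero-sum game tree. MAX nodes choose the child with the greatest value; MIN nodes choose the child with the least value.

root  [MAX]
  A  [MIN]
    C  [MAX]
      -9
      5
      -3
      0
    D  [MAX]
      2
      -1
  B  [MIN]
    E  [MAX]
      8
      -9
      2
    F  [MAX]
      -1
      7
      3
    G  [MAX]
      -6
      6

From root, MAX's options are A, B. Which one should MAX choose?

C (MAX): max(-9, 5, -3, 0) = 5
D (MAX): max(2, -1) = 2
A (MIN): min(5, 2) = 2
E (MAX): max(8, -9, 2) = 8
F (MAX): max(-1, 7, 3) = 7
G (MAX): max(-6, 6) = 6
B (MIN): min(8, 7, 6) = 6
root (MAX): max(2, 6) = 6
MAX at root wants the highest of {A=2, B=6}, so chooses B.

B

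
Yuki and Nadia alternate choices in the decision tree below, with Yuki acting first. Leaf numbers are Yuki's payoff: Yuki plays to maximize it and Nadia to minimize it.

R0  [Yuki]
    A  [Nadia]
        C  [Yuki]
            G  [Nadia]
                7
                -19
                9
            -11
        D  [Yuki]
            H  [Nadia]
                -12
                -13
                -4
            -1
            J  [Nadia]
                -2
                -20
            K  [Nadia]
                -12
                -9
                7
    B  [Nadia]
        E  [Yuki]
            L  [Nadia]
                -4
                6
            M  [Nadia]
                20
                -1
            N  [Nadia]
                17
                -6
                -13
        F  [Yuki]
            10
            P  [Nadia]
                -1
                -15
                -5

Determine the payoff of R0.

G (Nadia): min(7, -19, 9) = -19
C (Yuki): max(-19, -11) = -11
H (Nadia): min(-12, -13, -4) = -13
J (Nadia): min(-2, -20) = -20
K (Nadia): min(-12, -9, 7) = -12
D (Yuki): max(-13, -1, -20, -12) = -1
A (Nadia): min(-11, -1) = -11
L (Nadia): min(-4, 6) = -4
M (Nadia): min(20, -1) = -1
N (Nadia): min(17, -6, -13) = -13
E (Yuki): max(-4, -1, -13) = -1
P (Nadia): min(-1, -15, -5) = -15
F (Yuki): max(10, -15) = 10
B (Nadia): min(-1, 10) = -1
R0 (Yuki): max(-11, -1) = -1

-1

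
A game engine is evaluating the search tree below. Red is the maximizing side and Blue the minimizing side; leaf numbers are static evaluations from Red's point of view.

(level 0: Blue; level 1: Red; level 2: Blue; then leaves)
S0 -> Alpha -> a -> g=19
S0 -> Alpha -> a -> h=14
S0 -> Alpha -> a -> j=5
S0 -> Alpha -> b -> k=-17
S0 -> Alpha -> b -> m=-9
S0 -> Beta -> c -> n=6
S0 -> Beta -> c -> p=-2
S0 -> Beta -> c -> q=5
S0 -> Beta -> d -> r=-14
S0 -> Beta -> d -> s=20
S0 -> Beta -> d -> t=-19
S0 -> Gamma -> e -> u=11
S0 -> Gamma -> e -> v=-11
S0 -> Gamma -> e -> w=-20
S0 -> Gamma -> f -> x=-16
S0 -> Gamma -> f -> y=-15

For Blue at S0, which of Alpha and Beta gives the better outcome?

Beta

a (Blue): min(19, 14, 5) = 5
b (Blue): min(-17, -9) = -17
Alpha (Red): max(5, -17) = 5
c (Blue): min(6, -2, 5) = -2
d (Blue): min(-14, 20, -19) = -19
Beta (Red): max(-2, -19) = -2
Blue prefers the lower value; Alpha=5, Beta=-2. Beta is better since -2 < 5.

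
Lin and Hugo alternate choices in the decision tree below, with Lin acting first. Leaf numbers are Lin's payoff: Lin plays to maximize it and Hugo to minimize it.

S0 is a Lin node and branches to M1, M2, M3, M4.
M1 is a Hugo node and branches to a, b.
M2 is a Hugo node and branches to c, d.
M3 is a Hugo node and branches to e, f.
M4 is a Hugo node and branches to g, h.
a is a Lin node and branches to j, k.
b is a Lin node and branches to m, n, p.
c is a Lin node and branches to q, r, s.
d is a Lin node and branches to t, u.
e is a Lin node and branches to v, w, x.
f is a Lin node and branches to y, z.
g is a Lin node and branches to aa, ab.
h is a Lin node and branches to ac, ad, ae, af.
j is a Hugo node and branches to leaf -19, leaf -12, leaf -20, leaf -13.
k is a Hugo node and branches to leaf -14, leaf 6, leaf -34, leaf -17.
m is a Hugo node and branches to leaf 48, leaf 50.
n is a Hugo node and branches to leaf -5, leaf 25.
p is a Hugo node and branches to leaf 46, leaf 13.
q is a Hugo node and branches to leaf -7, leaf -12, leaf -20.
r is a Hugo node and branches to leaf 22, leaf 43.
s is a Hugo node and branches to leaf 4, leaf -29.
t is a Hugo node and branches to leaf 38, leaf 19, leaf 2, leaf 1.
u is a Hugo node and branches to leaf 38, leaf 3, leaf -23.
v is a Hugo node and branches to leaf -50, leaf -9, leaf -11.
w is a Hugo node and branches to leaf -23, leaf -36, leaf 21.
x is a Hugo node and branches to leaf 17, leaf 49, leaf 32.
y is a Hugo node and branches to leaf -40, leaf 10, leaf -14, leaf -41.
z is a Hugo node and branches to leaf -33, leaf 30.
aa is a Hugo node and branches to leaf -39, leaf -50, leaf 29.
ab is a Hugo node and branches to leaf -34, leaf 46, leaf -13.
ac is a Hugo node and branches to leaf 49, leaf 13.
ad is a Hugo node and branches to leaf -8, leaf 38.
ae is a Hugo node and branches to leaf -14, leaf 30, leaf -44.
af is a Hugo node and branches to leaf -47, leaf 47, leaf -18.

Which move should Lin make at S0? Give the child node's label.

M2

j (Hugo): min(-19, -12, -20, -13) = -20
k (Hugo): min(-14, 6, -34, -17) = -34
a (Lin): max(-20, -34) = -20
m (Hugo): min(48, 50) = 48
n (Hugo): min(-5, 25) = -5
p (Hugo): min(46, 13) = 13
b (Lin): max(48, -5, 13) = 48
M1 (Hugo): min(-20, 48) = -20
q (Hugo): min(-7, -12, -20) = -20
r (Hugo): min(22, 43) = 22
s (Hugo): min(4, -29) = -29
c (Lin): max(-20, 22, -29) = 22
t (Hugo): min(38, 19, 2, 1) = 1
u (Hugo): min(38, 3, -23) = -23
d (Lin): max(1, -23) = 1
M2 (Hugo): min(22, 1) = 1
v (Hugo): min(-50, -9, -11) = -50
w (Hugo): min(-23, -36, 21) = -36
x (Hugo): min(17, 49, 32) = 17
e (Lin): max(-50, -36, 17) = 17
y (Hugo): min(-40, 10, -14, -41) = -41
z (Hugo): min(-33, 30) = -33
f (Lin): max(-41, -33) = -33
M3 (Hugo): min(17, -33) = -33
aa (Hugo): min(-39, -50, 29) = -50
ab (Hugo): min(-34, 46, -13) = -34
g (Lin): max(-50, -34) = -34
ac (Hugo): min(49, 13) = 13
ad (Hugo): min(-8, 38) = -8
ae (Hugo): min(-14, 30, -44) = -44
af (Hugo): min(-47, 47, -18) = -47
h (Lin): max(13, -8, -44, -47) = 13
M4 (Hugo): min(-34, 13) = -34
S0 (Lin): max(-20, 1, -33, -34) = 1
Lin at S0 wants the highest of {M1=-20, M2=1, M3=-33, M4=-34}, so chooses M2.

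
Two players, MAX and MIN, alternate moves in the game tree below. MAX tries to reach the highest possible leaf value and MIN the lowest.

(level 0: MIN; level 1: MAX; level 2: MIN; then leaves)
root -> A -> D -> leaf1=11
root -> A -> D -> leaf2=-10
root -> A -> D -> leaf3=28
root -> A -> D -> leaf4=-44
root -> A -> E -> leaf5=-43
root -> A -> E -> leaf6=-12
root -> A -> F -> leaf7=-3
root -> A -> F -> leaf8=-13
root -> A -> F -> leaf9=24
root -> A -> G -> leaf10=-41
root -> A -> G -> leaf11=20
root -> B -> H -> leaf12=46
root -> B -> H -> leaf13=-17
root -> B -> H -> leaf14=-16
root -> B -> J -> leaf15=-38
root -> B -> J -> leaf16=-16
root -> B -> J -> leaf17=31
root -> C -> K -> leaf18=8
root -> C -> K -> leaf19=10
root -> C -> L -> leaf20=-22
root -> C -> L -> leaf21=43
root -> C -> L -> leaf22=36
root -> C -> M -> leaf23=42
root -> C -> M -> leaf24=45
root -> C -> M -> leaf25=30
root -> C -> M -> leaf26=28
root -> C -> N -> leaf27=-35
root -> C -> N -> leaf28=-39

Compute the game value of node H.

H (MIN): min(46, -17, -16) = -17

-17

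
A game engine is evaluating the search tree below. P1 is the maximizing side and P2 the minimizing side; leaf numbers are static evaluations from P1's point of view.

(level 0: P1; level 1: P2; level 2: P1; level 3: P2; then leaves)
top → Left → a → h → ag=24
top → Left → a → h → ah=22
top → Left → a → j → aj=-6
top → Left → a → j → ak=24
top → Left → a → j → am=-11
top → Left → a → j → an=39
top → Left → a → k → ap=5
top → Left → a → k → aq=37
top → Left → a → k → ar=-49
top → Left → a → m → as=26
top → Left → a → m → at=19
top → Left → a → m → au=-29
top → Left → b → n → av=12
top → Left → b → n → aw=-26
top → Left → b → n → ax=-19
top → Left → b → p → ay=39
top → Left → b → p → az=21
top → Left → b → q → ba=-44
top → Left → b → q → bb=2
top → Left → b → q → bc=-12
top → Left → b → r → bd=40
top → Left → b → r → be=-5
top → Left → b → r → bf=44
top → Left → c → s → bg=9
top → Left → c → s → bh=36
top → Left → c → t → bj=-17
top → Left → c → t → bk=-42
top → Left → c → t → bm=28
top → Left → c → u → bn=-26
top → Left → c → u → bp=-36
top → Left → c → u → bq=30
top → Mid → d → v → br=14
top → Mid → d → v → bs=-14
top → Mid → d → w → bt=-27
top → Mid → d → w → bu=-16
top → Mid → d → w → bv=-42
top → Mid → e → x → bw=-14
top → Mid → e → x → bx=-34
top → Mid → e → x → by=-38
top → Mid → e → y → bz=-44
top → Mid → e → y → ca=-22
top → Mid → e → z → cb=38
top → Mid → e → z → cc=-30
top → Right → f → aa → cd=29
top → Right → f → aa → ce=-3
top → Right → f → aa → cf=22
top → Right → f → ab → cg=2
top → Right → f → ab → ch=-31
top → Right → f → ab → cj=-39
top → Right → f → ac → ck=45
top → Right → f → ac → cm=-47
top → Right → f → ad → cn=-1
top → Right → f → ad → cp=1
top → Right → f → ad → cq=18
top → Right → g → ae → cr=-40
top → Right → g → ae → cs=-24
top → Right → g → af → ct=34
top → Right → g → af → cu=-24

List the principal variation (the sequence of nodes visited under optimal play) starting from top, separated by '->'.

h (P2): min(24, 22) = 22
j (P2): min(-6, 24, -11, 39) = -11
k (P2): min(5, 37, -49) = -49
m (P2): min(26, 19, -29) = -29
a (P1): max(22, -11, -49, -29) = 22
n (P2): min(12, -26, -19) = -26
p (P2): min(39, 21) = 21
q (P2): min(-44, 2, -12) = -44
r (P2): min(40, -5, 44) = -5
b (P1): max(-26, 21, -44, -5) = 21
s (P2): min(9, 36) = 9
t (P2): min(-17, -42, 28) = -42
u (P2): min(-26, -36, 30) = -36
c (P1): max(9, -42, -36) = 9
Left (P2): min(22, 21, 9) = 9
v (P2): min(14, -14) = -14
w (P2): min(-27, -16, -42) = -42
d (P1): max(-14, -42) = -14
x (P2): min(-14, -34, -38) = -38
y (P2): min(-44, -22) = -44
z (P2): min(38, -30) = -30
e (P1): max(-38, -44, -30) = -30
Mid (P2): min(-14, -30) = -30
aa (P2): min(29, -3, 22) = -3
ab (P2): min(2, -31, -39) = -39
ac (P2): min(45, -47) = -47
ad (P2): min(-1, 1, 18) = -1
f (P1): max(-3, -39, -47, -1) = -1
ae (P2): min(-40, -24) = -40
af (P2): min(34, -24) = -24
g (P1): max(-40, -24) = -24
Right (P2): min(-1, -24) = -24
top (P1): max(9, -30, -24) = 9
At top, P1 picks Left (highest: 9).
At Left, P2 picks c (lowest: 9).
At c, P1 picks s (highest: 9).
At s, P2 picks bg (lowest: 9).
Terminal value 9.

top -> Left -> c -> s -> bg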